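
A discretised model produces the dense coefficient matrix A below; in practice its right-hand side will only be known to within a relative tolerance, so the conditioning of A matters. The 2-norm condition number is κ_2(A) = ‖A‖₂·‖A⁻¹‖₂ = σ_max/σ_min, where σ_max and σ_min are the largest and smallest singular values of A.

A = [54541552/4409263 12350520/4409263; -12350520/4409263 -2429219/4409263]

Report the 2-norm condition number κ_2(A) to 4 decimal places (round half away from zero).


163.9375

AᵀA = [1860390385984/11565496849 418571473320/11565496849; 418571473320/11565496849 94251308281/11565496849]; tr = 1162785065/6880129, det = 7311616/6880129
eigenvalues of AᵀA: λ = (tr ± √(tr²−4·det))/2 = 169, 43264/6880129
κ = σ_max/σ_min = 13/(208/2623) = 163.9375


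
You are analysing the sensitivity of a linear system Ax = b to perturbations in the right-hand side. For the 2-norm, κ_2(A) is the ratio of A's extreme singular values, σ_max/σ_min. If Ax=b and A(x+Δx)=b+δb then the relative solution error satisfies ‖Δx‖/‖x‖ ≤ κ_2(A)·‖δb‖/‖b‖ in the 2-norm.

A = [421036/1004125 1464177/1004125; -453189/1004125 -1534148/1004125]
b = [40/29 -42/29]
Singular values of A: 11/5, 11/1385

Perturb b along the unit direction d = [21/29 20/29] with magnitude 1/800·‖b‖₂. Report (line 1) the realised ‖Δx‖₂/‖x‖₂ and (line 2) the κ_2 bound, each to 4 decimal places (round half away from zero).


largest singular value 11/5, smallest 11/1385
condition number: (11/5) ÷ (11/1385) = 277.0000
perturbation bound = 277.0000·1/800 = 0.3463
solve Ax = b  →  x = [0.2545 0.8727]
‖b‖ = 2.0000, ‖x‖ = 0.9091
with δb = [0.0018 0.0017], A·Δx = δb → ‖Δx‖ = 0.3148
dividing the unrounded norms, ‖Δx‖/‖x‖ = 0.3463
realised/bound = 1 exactly: the bound is attained for this b and d

0.3463
0.3463


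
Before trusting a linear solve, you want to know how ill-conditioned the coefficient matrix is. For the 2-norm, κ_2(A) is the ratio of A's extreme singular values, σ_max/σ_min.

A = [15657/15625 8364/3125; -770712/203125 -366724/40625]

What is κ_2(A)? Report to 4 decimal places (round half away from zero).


93.7500

AᵀA = [1016681481/66015625 487632012/13203125; 487632012/13203125 234094624/2640625]; tr = 40645249/390625, det = 12027024/9765625
solving λ² − 40645249/390625·λ + 12027024/9765625 = 0 gives λ = 2601/25, 4624/390625
σ_max=√(2601/25)=(51/5), σ_min=√(4624/390625)=(68/625) → κ = 93.7500


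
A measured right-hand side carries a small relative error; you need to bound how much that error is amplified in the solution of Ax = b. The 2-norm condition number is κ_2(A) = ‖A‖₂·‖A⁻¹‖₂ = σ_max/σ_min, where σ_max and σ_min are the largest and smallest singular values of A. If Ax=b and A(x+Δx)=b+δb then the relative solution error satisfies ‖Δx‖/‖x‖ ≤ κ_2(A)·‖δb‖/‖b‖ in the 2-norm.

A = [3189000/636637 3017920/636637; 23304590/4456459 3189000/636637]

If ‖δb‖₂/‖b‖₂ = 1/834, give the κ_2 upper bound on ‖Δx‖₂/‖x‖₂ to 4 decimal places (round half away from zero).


0.3971

AᵀA = [1238311824100/23614776241 168474870000/3373539463; 168474870000/3373539463 22922190400/481934209]; tr = 2807965700/28079401, det = 2560000/28079401
eigenvalues of AᵀA: λ = (tr ± √(tr²−4·det))/2 = 100, 25600/28079401
σ_max=√100=10, σ_min=√(25600/28079401)=(160/5299) → κ = 331.1875
bound on ‖Δx‖/‖x‖: κ·ε = 331.1875·1/834 = 0.3971


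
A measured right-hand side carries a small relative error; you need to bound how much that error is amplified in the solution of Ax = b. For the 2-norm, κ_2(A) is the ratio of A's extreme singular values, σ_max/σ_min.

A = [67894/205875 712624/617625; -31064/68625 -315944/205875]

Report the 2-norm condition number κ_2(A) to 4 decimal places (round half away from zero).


AᵀA = [531773764/1695380625 5468530144/5086141875; 5468530144/5086141875 56248738624/15258425625]; tr = 97655524/24413481, det = 6400/24413481
eigenvalues of AᵀA: λ = (tr ± √(tr²−4·det))/2 = 4, 1600/24413481
so κ_2 = √(4 / (1600/24413481)) = 247.0500

247.0500


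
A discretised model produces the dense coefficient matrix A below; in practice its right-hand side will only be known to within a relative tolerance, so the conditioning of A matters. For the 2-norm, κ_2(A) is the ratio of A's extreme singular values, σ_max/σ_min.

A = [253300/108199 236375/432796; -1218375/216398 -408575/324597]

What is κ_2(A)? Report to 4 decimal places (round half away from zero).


304.5000

M = AᵀA = [10302255625/277089316 1158990625/138544658; 1158990625/138544658 18779850625/9975215376]. tr(M)=231803125/5934096, det(M)=390625/23736384
eigenvalues of AᵀA: λ = (tr ± √(tr²−4·det))/2 = 625/16, 625/1483524
σ_max=√(625/16)=(25/4), σ_min=√(625/1483524)=(25/1218) → κ = 304.5000


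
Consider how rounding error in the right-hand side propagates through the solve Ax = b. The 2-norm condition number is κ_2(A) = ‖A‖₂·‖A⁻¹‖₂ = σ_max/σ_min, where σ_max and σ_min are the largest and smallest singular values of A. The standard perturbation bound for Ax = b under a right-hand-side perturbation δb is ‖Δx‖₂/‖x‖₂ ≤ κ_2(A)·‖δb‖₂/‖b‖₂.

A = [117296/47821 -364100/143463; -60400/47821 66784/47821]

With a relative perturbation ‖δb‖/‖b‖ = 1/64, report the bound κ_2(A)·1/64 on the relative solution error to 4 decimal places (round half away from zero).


1.1367

AᵀA = [60230144/7912969 -189649600/23738907; -189649600/23738907 597611536/71216721]; tr = 1355152/84681, det = 4096/84681
λ_max, λ_min = (1355152/84681 ± √1835049529600/7170871761)/2 = 16, 256/84681
κ_2(A) = √(λ_max/λ_min) = √(16 / (256/84681)) = 72.7500
κ_2(A)·‖δb‖/‖b‖ = 1.1367


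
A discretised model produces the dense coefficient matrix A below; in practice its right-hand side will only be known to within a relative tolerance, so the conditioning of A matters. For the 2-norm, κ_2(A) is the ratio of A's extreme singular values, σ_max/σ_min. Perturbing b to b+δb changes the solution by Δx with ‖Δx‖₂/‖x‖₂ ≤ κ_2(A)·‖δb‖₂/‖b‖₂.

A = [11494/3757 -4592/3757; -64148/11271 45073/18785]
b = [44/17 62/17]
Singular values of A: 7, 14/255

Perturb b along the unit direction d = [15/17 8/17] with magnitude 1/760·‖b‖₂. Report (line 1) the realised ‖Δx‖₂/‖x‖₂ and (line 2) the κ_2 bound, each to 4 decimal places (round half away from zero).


σ_max = 7, σ_min = 14/255
κ_2(A) = 7 / (14/255) = 127.5000
worst-case relative error ≤ 127.5000 × 1/760 = 0.1678
solve Ax = b  →  x = [27.7582 67.3626]
2-norm of b is 4.4721; of x, 72.8577
Δx = A⁻¹·δb where δb = 1/760·4.4721·d; ‖Δx‖ = 0.1072
dividing the unrounded norms, ‖Δx‖/‖x‖ = 0.0015
tightness: 0.0015 against a bound of 0.1678 (unrounded ratio ≈ 0.0088)

0.0015
0.1678


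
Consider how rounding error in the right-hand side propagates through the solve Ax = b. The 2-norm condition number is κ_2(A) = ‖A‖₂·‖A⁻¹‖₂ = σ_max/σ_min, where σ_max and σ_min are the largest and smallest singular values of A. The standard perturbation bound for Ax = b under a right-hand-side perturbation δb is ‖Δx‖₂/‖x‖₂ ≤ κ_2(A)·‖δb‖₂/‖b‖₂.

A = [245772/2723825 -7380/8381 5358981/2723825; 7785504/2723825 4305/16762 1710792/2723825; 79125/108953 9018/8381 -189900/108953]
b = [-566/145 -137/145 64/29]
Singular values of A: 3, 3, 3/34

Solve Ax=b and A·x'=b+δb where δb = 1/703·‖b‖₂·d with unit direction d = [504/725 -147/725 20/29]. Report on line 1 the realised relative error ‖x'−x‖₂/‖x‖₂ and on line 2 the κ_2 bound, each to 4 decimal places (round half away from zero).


σ_max = 3, σ_min = 3/34
condition number: 3 ÷ (3/34) = 34.0000
worst-case relative error ≤ 34.0000 × 1/703 = 0.0484
solve Ax = b  →  x = [1.8884 -9.3725 -6.2655]
‖b‖ = 4.5826, ‖x‖ = 11.4310
re-solving with b+δb shifts x by Δx of norm 0.0739
dividing the unrounded norms, ‖Δx‖/‖x‖ = 0.0065
tightness: 0.0065 against a bound of 0.0484 (unrounded ratio ≈ 0.1336)

0.0065
0.0484


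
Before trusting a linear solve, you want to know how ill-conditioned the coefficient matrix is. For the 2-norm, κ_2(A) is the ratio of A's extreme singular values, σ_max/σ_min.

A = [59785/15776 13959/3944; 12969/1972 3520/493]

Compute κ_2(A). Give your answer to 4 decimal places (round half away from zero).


32.0000

AᵀA = [49614961/861184 12997215/215296; 12997215/215296 3418129/53824]; tr = 124025/1024, det = 14641/1024
λ_max, λ_min = (124025/1024 ± √15322231089/1048576)/2 = 121, 121/1024
κ = σ_max/σ_min = 11/(11/32) = 32.0000


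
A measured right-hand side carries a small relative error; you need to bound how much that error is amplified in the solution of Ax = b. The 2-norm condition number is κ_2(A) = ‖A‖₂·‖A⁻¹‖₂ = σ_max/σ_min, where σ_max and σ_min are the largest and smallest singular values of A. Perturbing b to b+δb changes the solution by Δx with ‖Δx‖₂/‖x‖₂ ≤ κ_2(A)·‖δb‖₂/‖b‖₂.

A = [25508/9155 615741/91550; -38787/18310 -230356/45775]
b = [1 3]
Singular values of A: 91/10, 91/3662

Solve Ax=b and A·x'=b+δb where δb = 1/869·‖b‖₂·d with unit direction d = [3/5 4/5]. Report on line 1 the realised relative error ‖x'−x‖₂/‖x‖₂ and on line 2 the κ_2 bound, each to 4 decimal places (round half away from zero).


σ_max = 91/10, σ_min = 91/3662
κ = σ_max/σ_min = (91/10)/(91/3662) = 366.2000
perturbation bound = 366.2000·1/869 = 0.4214
solve Ax = b  →  x = [-111.4810 46.3314]
‖b‖₂ = 3.1623 and ‖x‖₂ = 120.7253
Δx = A⁻¹·δb where δb = 1/869·3.1623·d; ‖Δx‖ = 0.1464
realised ‖Δx‖/‖x‖ = 0.0012
so the bound overstates the realised error by a factor of ≈ 347.4080 (computed from the unrounded values)

0.0012
0.4214


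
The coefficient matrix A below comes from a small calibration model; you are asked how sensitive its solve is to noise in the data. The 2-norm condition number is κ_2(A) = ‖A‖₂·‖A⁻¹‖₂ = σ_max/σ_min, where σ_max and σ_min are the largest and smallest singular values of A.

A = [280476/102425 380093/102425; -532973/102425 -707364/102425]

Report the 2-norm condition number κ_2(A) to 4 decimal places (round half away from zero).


241.0000

form AᵀA = [251022149/7260125 334680192/7260125; 334680192/7260125 446252261/7260125] with trace 139454882/1452025 and determinant 5764801/36300625
eigenvalues of AᵀA: λ = (tr ± √(tr²−4·det))/2 = 2401/25, 2401/1452025
σ_max=√(2401/25)=(49/5), σ_min=√(2401/1452025)=(49/1205) → κ = 241.0000


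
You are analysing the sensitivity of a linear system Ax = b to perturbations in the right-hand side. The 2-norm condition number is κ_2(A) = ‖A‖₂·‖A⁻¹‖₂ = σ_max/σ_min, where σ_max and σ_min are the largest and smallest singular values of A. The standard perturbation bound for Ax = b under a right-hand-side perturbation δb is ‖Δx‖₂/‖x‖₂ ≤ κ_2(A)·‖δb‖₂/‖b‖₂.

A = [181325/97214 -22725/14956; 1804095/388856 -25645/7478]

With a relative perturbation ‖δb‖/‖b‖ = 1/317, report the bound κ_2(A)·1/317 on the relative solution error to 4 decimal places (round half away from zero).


0.1887

form AᵀA = [22371709225/894727744 -4192864425/223681936; -4192864425/223681936 3147089725/223681936] with trace 34960068125/894727744 and determinant 6103515625/14315643904
λ_max, λ_min = (34960068125/894727744 ± √1220841117113234765625/800537735883329536)/2 = 625/16, 9765625/894727744
σ_max=√(625/16)=(25/4), σ_min=√(9765625/894727744)=(3125/29912) → κ = 59.8240
perturbation bound = 59.8240·1/317 = 0.1887


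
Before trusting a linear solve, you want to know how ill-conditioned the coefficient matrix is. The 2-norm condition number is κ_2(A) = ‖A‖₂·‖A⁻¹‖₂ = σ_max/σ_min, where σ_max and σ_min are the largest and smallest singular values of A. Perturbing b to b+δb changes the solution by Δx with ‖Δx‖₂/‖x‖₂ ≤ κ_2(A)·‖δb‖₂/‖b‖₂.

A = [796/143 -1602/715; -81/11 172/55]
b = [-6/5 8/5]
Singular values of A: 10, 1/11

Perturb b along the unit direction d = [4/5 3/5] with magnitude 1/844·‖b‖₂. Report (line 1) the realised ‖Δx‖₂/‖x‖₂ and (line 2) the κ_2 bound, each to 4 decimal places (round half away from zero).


0.1303
0.1303

largest singular value 10, smallest 1/11
κ_2(A) = 10 / (1/11) = 110.0000
bound on ‖Δx‖/‖x‖: κ·ε = 110.0000·1/844 = 0.1303
solve Ax = b  →  x = [-0.1846 0.0769]
‖b‖₂ = 2.0000 and ‖x‖₂ = 0.2000
δb = ε·‖b‖·d = [0.0019 0.0014]; solving A·Δx = δb gives ‖Δx‖ = 0.0261
relative error = 0.1303
tightness: 0.1303 against a bound of 0.1303; the bound is attained (ratio 1)


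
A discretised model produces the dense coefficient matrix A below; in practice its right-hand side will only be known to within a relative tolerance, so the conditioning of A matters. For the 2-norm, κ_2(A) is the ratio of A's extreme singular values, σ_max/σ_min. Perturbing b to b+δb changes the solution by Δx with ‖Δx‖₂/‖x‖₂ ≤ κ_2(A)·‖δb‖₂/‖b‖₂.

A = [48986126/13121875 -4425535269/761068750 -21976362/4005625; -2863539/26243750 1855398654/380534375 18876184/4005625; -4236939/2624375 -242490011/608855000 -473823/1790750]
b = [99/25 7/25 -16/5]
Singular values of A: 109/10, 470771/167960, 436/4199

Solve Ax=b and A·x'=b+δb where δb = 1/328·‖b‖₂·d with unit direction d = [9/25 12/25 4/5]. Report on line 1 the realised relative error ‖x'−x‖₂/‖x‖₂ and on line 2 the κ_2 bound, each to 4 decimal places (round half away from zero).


from the listed singular values, σ₁ = 109/10, σ_n = 436/4199
κ = σ_max/σ_min = (109/10)/(436/4199) = 104.9750
κ_2(A)·‖δb‖/‖b‖ = 0.3200
solve Ax = b  →  x = [1.4471 6.7399 -6.8806]
‖b‖₂ = 5.0990 and ‖x‖₂ = 9.7398
re-solving with b+δb shifts x by Δx of norm 0.1497
relative error = 0.0154
so the bound overstates the realised error by a factor of ≈ 20.8204 (computed from the unrounded values)

0.0154
0.3200


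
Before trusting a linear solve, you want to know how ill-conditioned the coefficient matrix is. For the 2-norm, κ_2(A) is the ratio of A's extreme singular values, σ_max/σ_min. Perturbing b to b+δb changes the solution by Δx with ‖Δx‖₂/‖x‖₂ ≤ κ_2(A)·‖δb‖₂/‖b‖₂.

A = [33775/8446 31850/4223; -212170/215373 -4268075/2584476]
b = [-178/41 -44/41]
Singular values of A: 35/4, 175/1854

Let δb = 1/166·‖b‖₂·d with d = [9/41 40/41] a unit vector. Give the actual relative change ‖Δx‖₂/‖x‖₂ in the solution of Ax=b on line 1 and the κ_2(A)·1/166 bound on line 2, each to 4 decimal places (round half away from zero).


largest singular value 35/4, smallest 175/1854
κ = σ_max/σ_min = (35/4)/(175/1854) = 92.7000
perturbation bound = 92.7000·1/166 = 0.5584
solve Ax = b  →  x = [18.4807 -10.3745]
‖b‖₂ = 4.4721 and ‖x‖₂ = 21.1935
δb = ε·‖b‖·d = [0.0059 0.0263]; solving A·Δx = δb gives ‖Δx‖ = 0.2854
dividing the unrounded norms, ‖Δx‖/‖x‖ = 0.0135
realised/bound (from unrounded values) ≈ 0.0241

0.0135
0.5584


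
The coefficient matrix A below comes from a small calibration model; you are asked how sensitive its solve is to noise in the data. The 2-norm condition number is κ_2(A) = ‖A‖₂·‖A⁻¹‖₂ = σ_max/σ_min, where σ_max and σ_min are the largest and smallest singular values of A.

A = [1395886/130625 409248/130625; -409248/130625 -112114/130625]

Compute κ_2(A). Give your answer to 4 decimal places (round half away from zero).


209.0000

form AᵀA = [16927853204/136503125 4937167872/136503125; 4937167872/136503125 1440427796/136503125] with trace 146946248/1092025 and determinant 11316496/27300625
solving λ² − 146946248/1092025·λ + 11316496/27300625 = 0 gives λ = 3364/25, 3364/1092025
so κ_2 = √((3364/25) / (3364/1092025)) = 209.0000


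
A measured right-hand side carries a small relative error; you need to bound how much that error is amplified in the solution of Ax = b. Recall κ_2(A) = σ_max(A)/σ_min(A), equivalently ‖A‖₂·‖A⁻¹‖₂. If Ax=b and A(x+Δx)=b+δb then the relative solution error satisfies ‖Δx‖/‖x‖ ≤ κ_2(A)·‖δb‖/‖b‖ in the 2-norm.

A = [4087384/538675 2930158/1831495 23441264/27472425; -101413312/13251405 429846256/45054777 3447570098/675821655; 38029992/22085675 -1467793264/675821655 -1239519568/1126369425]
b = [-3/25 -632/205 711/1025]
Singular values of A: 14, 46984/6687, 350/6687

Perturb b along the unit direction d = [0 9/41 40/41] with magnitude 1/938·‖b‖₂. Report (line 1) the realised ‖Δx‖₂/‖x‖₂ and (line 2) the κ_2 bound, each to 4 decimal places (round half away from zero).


from the listed singular values, σ₁ = 14, σ_n = 350/6687
condition number: 14 ÷ (350/6687) = 267.4800
perturbation bound = 267.4800·1/938 = 0.2852
solve Ax = b  →  x = [0.0447 -0.2235 -0.1192]
‖b‖₂ = 3.1623 and ‖x‖₂ = 0.2572
Δx = A⁻¹·δb where δb = 1/938·3.1623·d; ‖Δx‖ = 0.0644
realised ‖Δx‖/‖x‖ = 0.2504
realised/bound (from unrounded values) ≈ 0.8781

0.2504
0.2852


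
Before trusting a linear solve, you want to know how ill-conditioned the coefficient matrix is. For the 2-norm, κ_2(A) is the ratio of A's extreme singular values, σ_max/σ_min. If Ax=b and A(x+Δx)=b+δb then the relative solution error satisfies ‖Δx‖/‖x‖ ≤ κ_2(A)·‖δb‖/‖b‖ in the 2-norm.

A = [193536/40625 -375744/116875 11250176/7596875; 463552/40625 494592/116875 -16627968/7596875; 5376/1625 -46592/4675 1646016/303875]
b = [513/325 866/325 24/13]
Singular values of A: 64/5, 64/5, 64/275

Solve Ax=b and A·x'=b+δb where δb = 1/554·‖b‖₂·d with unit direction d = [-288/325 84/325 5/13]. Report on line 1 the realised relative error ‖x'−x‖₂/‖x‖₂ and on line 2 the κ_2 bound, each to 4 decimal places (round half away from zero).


0.0993
0.0993

largest singular value 64/5, smallest 64/275
condition number: (64/5) ÷ (64/275) = 55.0000
bound on ‖Δx‖/‖x‖: κ·ε = 55.0000·1/554 = 0.0993
solve Ax = b  →  x = [0.2688 -0.0744 0.0397]
‖b‖₂ = 3.6056 and ‖x‖₂ = 0.2817
Δx = A⁻¹·δb where δb = 1/554·3.6056·d; ‖Δx‖ = 0.0280
relative error = 0.0993
tightness: 0.0993 against a bound of 0.0993; the bound is attained (ratio 1)


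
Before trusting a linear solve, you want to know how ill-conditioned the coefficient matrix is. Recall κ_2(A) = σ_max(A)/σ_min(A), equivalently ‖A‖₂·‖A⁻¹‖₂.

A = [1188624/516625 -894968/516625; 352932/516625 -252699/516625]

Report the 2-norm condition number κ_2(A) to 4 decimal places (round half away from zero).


154.9875

AᵀA = [2459820816/427042225 -1844745612/427042225; -1844745612/427042225 1383719209/427042225]; tr = 153741601/17081689, det = 57600/17081689
solving λ² − 153741601/17081689·λ + 57600/17081689 = 0 gives λ = 9, 6400/17081689
κ = σ_max/σ_min = 3/(80/4133) = 154.9875


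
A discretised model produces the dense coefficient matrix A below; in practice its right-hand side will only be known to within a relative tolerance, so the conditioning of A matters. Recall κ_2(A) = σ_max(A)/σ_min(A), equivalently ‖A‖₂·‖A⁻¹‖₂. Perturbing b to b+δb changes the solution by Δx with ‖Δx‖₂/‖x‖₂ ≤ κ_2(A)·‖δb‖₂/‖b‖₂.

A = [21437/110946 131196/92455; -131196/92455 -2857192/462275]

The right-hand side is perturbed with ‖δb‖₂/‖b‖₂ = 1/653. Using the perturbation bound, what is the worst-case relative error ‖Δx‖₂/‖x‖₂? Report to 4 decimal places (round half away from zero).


0.0790

form AᵀA = [375451921/183060900 229964722/25425125; 229964722/25425125 5112347344/127125625] with trace 115068889/2722500 and determinant 456976/680625
solving λ² − 115068889/2722500·λ + 456976/680625 = 0 gives λ = 169/4, 10816/680625
κ = σ_max/σ_min = (13/2)/(104/825) = 51.5625
perturbation bound = 51.5625·1/653 = 0.0790


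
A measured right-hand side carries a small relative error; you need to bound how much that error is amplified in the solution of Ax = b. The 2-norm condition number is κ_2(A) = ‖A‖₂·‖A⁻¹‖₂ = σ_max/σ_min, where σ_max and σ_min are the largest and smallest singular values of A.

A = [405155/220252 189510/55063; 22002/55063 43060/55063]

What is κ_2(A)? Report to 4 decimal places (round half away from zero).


form AᵀA = [102258169/28858384 23965065/3607298; 23965065/3607298 22467700/1803649] with trace 1597721/99856 and determinant 25/6241
λ_max, λ_min = (1597721/99856 ± √2552552624241/9971220736)/2 = 16, 25/99856
κ_2(A) = √(λ_max/λ_min) = √(16 / (25/99856)) = 252.8000

252.8000


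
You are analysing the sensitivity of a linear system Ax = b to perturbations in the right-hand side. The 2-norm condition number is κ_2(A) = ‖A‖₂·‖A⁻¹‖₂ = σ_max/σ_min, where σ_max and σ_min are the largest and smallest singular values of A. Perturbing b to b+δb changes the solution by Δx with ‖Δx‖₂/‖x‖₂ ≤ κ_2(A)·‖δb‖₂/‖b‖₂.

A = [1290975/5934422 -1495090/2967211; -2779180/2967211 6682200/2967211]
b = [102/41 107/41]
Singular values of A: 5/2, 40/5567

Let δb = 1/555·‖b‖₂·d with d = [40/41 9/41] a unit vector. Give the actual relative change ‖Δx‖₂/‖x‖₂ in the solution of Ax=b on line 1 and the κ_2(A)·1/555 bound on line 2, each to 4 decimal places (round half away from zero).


0.0022
0.6269

largest singular value 5/2, smallest 40/5567
condition number: (5/2) ÷ (40/5567) = 347.9375
bound on ‖Δx‖/‖x‖: κ·ε = 347.9375·1/555 = 0.6269
solve Ax = b  →  x = [385.1000 161.3250]
‖b‖₂ = 3.6056 and ‖x‖₂ = 417.5258
Δx = A⁻¹·δb where δb = 1/555·3.6056·d; ‖Δx‖ = 0.9041
dividing the unrounded norms, ‖Δx‖/‖x‖ = 0.0022
tightness: 0.0022 against a bound of 0.6269 (unrounded ratio ≈ 0.0035)


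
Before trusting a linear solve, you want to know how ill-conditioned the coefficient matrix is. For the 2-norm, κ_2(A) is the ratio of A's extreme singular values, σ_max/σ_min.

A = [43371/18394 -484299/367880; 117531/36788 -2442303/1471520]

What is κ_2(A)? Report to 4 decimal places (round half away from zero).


69.2480

M = AᵀA = [21337710525/1353356944 -91016513865/10826855552; -91016513865/10826855552 388702891449/86614844416]. tr(M)=6070298841/299705344, det(M)=102515625/1198821376
char-poly roots: 81/4 and 1265625/299705344
so κ_2 = √((81/4) / (1265625/299705344)) = 69.2480


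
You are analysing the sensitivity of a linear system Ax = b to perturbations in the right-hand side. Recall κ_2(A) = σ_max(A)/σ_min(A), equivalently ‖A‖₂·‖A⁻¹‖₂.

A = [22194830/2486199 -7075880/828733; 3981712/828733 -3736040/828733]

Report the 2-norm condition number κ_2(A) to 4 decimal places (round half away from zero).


form AᵀA = [2198258660164/21388185009 -697838960560/7129395003; -697838960560/7129395003 221543504000/2376465001] with trace 4984720804/25431849 and determinant 15366400/25431849
char-poly roots: 196 and 78400/25431849
σ_max=√196=14, σ_min=√(78400/25431849)=(280/5043) → κ = 252.1500

252.1500


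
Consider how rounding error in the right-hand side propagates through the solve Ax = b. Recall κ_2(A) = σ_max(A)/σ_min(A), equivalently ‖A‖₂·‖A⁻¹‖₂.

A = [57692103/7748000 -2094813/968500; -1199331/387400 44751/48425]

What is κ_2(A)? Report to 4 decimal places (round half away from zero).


381.4400

AᵀA = [23099033654361/355216000000 -842145988131/44402000000; -842145988131/44402000000 30705930801/5550250000]; tr = 40102741161/568345600, det = 194481/5683456
eigenvalues of AᵀA: λ = (tr ± √(tr²−4·det))/2 = 1764/25, 11025/22733824
σ_max=√(1764/25)=(42/5), σ_min=√(11025/22733824)=(105/4768) → κ = 381.4400


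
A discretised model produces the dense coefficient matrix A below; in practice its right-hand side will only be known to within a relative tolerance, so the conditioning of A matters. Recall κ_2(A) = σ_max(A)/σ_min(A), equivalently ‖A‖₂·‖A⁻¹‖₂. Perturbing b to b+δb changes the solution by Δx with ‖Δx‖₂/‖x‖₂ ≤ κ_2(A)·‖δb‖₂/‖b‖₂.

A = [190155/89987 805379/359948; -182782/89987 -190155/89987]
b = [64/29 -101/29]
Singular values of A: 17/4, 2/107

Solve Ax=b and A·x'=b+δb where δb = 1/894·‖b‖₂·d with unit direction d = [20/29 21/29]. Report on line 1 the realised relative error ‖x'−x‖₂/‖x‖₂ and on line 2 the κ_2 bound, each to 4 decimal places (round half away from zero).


σ_max = 17/4, σ_min = 2/107
condition number: (17/4) ÷ (2/107) = 227.3750
perturbation bound = 227.3750·1/894 = 0.2543
solve Ax = b  →  x = [39.3905 -36.2150]
‖b‖₂ = 4.1231 and ‖x‖₂ = 53.5083
δb = ε·‖b‖·d = [0.0032 0.0033]; solving A·Δx = δb gives ‖Δx‖ = 0.2467
dividing the unrounded norms, ‖Δx‖/‖x‖ = 0.0046
so the bound overstates the realised error by a factor of ≈ 55.1551 (computed from the unrounded values)

0.0046
0.2543


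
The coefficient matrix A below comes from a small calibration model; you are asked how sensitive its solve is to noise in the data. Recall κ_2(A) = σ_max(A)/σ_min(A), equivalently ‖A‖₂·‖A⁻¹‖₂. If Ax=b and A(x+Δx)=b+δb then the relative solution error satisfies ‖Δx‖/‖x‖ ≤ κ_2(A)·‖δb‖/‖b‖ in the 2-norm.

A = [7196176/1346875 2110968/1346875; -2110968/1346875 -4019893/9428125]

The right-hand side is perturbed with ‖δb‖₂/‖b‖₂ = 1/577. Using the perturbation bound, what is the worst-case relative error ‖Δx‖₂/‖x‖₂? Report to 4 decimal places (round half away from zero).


form AᵀA = [89985815872/2902515625 183715434072/20317609375; 183715434072/20317609375 375220237897/142223265625] with trace 1531048069/45511445 and determinant 181063936/5688930625
eigenvalues of AᵀA: λ = (tr ± √(tr²−4·det))/2 = 841/25, 215296/227557225
κ = σ_max/σ_min = (29/5)/(464/15085) = 188.5625
perturbation bound = 188.5625·1/577 = 0.3268

0.3268


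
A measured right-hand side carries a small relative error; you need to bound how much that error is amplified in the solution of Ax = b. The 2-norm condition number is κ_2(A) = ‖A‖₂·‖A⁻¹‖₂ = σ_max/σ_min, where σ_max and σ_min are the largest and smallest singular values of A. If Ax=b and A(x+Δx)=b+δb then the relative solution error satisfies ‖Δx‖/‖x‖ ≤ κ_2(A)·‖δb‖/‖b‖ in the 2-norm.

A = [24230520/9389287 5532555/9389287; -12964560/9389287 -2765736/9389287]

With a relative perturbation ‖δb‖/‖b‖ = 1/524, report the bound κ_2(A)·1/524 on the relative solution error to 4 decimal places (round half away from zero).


0.3214

M = AᵀA = [2613141576000/305047440721 587935068840/305047440721; 587935068840/305047440721 132382216089/305047440721]. tr(M)=1633268169/181467841, det(M)=518400/181467841
eigenvalues of AᵀA: λ = (tr ± √(tr²−4·det))/2 = 9, 57600/181467841
κ_2(A) = √(λ_max/λ_min) = √(9 / (57600/181467841)) = 168.3875
bound on ‖Δx‖/‖x‖: κ·ε = 168.3875·1/524 = 0.3214


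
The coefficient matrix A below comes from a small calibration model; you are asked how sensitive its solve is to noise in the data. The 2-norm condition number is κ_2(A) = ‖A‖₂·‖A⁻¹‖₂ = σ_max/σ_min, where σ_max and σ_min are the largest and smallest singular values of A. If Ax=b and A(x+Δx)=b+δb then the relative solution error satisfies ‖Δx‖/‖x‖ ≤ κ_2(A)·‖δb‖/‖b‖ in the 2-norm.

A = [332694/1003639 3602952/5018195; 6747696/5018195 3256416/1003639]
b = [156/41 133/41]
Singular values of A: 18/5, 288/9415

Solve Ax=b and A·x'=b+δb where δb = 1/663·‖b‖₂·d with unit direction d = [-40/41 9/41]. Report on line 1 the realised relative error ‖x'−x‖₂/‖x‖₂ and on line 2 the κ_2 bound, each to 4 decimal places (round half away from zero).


0.0025
0.1775

largest singular value 18/5, smallest 288/9415
condition number: (18/5) ÷ (288/9415) = 117.6875
κ_2(A)·‖δb‖/‖b‖ = 0.1775
solve Ax = b  →  x = [90.9562 -36.6947]
‖b‖ = 5.0000, ‖x‖ = 98.0792
re-solving with b+δb shifts x by Δx of norm 0.2465
relative error = 0.0025
so the bound overstates the realised error by a factor of ≈ 70.6170 (computed from the unrounded values)


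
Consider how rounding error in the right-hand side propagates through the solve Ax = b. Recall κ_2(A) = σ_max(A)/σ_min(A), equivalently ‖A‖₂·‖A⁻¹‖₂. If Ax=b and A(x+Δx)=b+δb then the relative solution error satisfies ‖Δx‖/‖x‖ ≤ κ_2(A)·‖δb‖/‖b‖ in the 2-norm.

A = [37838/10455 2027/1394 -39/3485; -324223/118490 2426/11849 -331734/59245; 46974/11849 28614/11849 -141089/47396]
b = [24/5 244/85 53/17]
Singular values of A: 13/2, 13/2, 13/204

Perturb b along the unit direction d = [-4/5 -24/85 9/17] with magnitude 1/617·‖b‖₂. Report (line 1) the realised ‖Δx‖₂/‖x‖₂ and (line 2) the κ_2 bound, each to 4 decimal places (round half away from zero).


largest singular value 13/2, smallest 13/204
κ = σ_max/σ_min = (13/2)/(13/204) = 102.0000
worst-case relative error ≤ 102.0000 × 1/617 = 0.1653
solve Ax = b  →  x = [18.1810 -42.0343 -10.9343]
‖b‖₂ = 6.4031 and ‖x‖₂ = 47.0850
Δx = A⁻¹·δb where δb = 1/617·6.4031·d; ‖Δx‖ = 0.1629
relative error = 0.0035
realised/bound (from unrounded values) ≈ 0.0209

0.0035
0.1653


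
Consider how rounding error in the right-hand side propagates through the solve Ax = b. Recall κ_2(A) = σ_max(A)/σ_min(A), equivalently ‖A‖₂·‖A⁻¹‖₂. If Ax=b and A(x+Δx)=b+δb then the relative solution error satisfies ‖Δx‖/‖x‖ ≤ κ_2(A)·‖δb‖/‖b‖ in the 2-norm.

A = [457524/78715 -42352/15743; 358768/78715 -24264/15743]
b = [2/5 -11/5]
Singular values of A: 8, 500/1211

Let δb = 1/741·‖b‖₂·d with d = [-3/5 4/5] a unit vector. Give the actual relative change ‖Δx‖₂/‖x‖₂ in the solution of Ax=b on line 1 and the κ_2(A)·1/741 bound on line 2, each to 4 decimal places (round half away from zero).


σ_max = 8, σ_min = 500/1211
κ_2(A) = 8 / (500/1211) = 19.3760
κ_2(A)·‖δb‖/‖b‖ = 0.0261
solve Ax = b  →  x = [-1.9785 -4.4233]
‖b‖ = 2.2361, ‖x‖ = 4.8456
δb = ε·‖b‖·d = [-0.0018 0.0024]; solving A·Δx = δb gives ‖Δx‖ = 0.0073
dividing the unrounded norms, ‖Δx‖/‖x‖ = 0.0015
realised/bound (from unrounded values) ≈ 0.0577

0.0015
0.0261


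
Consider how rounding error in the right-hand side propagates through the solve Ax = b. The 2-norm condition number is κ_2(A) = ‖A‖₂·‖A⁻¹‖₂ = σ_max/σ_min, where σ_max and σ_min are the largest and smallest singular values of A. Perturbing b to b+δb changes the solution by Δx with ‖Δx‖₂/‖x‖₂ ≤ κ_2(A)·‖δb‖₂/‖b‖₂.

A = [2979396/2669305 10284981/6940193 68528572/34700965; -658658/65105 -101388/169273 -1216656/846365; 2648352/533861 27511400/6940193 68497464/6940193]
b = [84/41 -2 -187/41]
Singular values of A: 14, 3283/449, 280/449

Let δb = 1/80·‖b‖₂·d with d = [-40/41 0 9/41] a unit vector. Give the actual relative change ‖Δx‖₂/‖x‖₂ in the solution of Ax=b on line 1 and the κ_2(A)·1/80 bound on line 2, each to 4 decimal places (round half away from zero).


0.0223
0.2806

σ_max = 14, σ_min = 280/449
κ_2(A) = 14 / (280/449) = 22.4500
κ_2(A)·‖δb‖/‖b‖ = 0.2806
solve Ax = b  →  x = [0.2738 4.2504 -2.3069]
‖b‖ = 5.3852, ‖x‖ = 4.8438
δb = ε·‖b‖·d = [-0.0657 0.0000 0.0148]; solving A·Δx = δb gives ‖Δx‖ = 0.1079
relative error = 0.0223
realised/bound (from unrounded values) ≈ 0.0794


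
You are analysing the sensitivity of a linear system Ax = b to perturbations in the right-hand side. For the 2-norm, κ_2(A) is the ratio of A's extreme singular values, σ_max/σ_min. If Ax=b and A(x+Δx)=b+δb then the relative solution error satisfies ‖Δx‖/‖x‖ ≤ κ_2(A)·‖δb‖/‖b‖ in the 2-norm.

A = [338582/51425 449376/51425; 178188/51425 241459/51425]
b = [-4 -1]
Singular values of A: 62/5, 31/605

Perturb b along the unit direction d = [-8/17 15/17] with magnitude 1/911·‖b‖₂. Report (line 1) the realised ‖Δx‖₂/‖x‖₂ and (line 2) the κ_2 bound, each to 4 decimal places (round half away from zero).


0.0045
0.2656

from the listed singular values, σ₁ = 62/5, σ_n = 31/605
κ_2(A) = (62/5) / (31/605) = 242.0000
perturbation bound = 242.0000·1/911 = 0.2656
solve Ax = b  →  x = [-15.8065 11.4516]
‖b‖ = 4.1231, ‖x‖ = 19.5188
Δx = A⁻¹·δb where δb = 1/911·4.1231·d; ‖Δx‖ = 0.0883
realised ‖Δx‖/‖x‖ = 0.0045
so the bound overstates the realised error by a factor of ≈ 58.7016 (computed from the unrounded values)


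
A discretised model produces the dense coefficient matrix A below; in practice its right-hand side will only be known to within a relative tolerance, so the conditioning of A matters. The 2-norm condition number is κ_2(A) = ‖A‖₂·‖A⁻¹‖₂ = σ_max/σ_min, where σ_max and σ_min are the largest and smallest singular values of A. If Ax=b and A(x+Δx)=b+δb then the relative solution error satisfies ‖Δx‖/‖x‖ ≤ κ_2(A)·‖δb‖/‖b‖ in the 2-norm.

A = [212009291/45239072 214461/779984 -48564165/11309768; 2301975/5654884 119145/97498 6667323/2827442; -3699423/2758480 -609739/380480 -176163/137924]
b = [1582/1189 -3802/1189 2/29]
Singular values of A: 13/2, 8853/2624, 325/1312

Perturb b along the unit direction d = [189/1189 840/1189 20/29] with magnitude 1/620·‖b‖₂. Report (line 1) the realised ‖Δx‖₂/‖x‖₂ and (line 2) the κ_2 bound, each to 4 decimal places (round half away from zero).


0.0028
0.0423

largest singular value 13/2, smallest 325/1312
condition number: (13/2) ÷ (325/1312) = 26.2400
bound on ‖Δx‖/‖x‖: κ·ε = 26.2400·1/620 = 0.0423
solve Ax = b  →  x = [-3.6392 6.1034 -3.8908]
‖b‖ = 3.4641, ‖x‖ = 8.1014
δb = ε·‖b‖·d = [0.0009 0.0039 0.0039]; solving A·Δx = δb gives ‖Δx‖ = 0.0226
realised ‖Δx‖/‖x‖ = 0.0028
tightness: 0.0028 against a bound of 0.0423 (unrounded ratio ≈ 0.0658)


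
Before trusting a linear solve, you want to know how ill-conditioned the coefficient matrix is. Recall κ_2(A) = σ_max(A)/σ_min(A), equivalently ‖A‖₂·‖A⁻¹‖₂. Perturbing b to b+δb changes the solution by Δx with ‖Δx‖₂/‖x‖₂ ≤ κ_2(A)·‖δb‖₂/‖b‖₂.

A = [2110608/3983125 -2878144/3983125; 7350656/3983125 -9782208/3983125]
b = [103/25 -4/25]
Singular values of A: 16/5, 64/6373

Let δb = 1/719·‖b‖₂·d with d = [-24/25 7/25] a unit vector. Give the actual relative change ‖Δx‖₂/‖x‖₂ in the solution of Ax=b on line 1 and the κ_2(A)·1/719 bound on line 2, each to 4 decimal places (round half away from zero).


0.0014
0.4432

σ_max = 16/5, σ_min = 64/6373
κ = σ_max/σ_min = (16/5)/(64/6373) = 318.6500
perturbation bound = 318.6500·1/719 = 0.4432
solve Ax = b  →  x = [-318.4625 -239.2375]
‖b‖ = 4.1231, ‖x‖ = 398.3126
with δb = [-0.0055 0.0016], A·Δx = δb → ‖Δx‖ = 0.5710
realised ‖Δx‖/‖x‖ = 0.0014
tightness: 0.0014 against a bound of 0.4432 (unrounded ratio ≈ 0.0032)


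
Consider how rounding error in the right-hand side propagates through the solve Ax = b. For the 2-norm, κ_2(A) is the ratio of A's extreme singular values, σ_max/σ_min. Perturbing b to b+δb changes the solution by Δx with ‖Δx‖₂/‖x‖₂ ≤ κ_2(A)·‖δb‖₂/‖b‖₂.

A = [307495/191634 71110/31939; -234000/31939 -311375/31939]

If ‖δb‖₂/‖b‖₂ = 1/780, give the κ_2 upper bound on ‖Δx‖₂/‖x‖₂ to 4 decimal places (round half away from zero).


0.2996

AᵀA = [1228893025/21846276 136536725/1820523; 136536725/1820523 60684725/606841]; tr = 3413543125/21846276, det = 9765625/21846276
char-poly roots: 625/4 and 15625/5461569
so κ_2 = √((625/4) / (15625/5461569)) = 233.7000
perturbation bound = 233.7000·1/780 = 0.2996


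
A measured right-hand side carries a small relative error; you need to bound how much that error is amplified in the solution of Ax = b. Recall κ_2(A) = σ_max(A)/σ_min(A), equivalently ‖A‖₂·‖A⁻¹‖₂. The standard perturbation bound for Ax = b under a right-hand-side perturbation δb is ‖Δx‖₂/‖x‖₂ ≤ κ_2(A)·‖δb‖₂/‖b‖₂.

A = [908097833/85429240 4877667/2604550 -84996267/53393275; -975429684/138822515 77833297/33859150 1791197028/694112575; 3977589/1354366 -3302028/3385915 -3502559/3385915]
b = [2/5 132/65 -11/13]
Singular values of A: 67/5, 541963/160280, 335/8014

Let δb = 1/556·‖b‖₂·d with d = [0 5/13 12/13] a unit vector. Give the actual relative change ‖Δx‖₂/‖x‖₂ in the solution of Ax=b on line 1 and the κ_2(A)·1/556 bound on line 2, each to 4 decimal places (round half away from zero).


σ_max = 67/5, σ_min = 335/8014
κ = σ_max/σ_min = (67/5)/(335/8014) = 320.5600
perturbation bound = 320.5600·1/556 = 0.5765
solve Ax = b  →  x = [-0.0229 0.5460 0.2383]
‖b‖ = 2.2361, ‖x‖ = 0.5962
with δb = [0.0000 0.0015 0.0037], A·Δx = δb → ‖Δx‖ = 0.0962
dividing the unrounded norms, ‖Δx‖/‖x‖ = 0.1614
realised/bound (from unrounded values) ≈ 0.2799

0.1614
0.5765


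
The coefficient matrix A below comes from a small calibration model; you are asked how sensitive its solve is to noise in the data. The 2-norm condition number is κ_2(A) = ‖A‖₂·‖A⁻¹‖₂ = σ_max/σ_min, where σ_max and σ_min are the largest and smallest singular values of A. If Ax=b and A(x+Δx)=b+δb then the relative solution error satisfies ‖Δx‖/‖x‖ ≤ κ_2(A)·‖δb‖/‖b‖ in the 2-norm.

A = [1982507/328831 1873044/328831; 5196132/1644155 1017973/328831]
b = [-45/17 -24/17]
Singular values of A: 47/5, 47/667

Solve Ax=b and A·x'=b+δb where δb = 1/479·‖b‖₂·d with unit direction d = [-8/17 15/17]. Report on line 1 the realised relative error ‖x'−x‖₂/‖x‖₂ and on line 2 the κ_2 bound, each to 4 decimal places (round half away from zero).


0.2785
0.2785

σ_max = 47/5, σ_min = 47/667
κ = σ_max/σ_min = (47/5)/(47/667) = 133.4000
worst-case relative error ≤ 133.4000 × 1/479 = 0.2785
solve Ax = b  →  x = [-0.2311 -0.2201]
‖b‖₂ = 3.0000 and ‖x‖₂ = 0.3191
re-solving with b+δb shifts x by Δx of norm 0.0889
dividing the unrounded norms, ‖Δx‖/‖x‖ = 0.2785
so the bound is sharp here: realised error equals the bound


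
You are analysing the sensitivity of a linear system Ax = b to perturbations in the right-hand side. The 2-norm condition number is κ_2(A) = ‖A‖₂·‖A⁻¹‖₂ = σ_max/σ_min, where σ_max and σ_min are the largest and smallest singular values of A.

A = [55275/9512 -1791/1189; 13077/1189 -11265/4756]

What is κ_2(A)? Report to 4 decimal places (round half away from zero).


form AᵀA = [13999833081/90478144 -393622335/11309768; -393622335/11309768 178223121/22619536] with trace 8752365/53824 and determinant 6765201/861184
eigenvalues of AᵀA: λ = (tr ± √(tr²−4·det))/2 = 2601/16, 2601/53824
κ_2(A) = √(λ_max/λ_min) = √((2601/16) / (2601/53824)) = 58.0000

58.0000


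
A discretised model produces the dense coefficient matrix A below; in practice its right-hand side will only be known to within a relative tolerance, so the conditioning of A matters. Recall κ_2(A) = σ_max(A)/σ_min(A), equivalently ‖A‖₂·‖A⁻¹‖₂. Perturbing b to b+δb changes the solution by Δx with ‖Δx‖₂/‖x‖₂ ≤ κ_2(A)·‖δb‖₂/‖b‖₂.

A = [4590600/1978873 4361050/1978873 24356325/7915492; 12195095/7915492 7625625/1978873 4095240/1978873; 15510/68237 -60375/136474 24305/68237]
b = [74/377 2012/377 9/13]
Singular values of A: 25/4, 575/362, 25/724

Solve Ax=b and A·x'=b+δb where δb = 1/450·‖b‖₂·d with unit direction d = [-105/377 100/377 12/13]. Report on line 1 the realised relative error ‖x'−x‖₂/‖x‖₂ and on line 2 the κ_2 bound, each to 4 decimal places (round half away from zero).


0.0060
0.4022

σ_max = 25/4, σ_min = 25/724
κ_2(A) = (25/4) / (25/724) = 181.0000
bound on ‖Δx‖/‖x‖: κ·ε = 181.0000·1/450 = 0.4022
solve Ax = b  →  x = [-46.8395 1.8091 34.0807]
‖b‖₂ = 5.3852 and ‖x‖₂ = 57.9543
δb = ε·‖b‖·d = [-0.0033 0.0032 0.0110]; solving A·Δx = δb gives ‖Δx‖ = 0.3466
relative error = 0.0060
realised/bound (from unrounded values) ≈ 0.0149
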